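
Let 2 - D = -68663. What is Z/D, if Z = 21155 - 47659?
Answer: -26504/68665 ≈ -0.38599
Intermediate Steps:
D = 68665 (D = 2 - 1*(-68663) = 2 + 68663 = 68665)
Z = -26504
Z/D = -26504/68665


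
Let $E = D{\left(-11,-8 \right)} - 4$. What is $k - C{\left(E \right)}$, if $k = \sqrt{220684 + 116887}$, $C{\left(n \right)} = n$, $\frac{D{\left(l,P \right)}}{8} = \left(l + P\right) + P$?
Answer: $220 + \sqrt{337571} \approx 801.01$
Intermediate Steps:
$D{\left(l,P \right)} = 8 l + 16 P$ ($D{\left(l,P \right)} = 8 \left(\left(l + P\right) + P\right) = 8 \left(\left(P + l\right) + P\right) = 8 \left(l + 2 P\right) = 8 l + 16 P$)
$E = -220$ ($E = \left(8 \left(-11\right) + 16 \left(-8\right)\right) - 4 = \left(-88 - 128\right) - 4 = -216 - 4 = -220$)
$k = \sqrt{337571} \approx 581.01$
$k - C{\left(E \right)} = \sqrt{337571} - -220 = \sqrt{337571} + 220 = 220 + \sqrt{337571}$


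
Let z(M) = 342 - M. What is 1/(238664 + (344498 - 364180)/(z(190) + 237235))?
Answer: 237387/56655711286 ≈ 4.1900e-6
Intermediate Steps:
1/(238664 + (344498 - 364180)/(z(190) + 237235)) = 1/(238664 + (344498 - 364180)/((342 - 1*190) + 237235)) = 1/(238664 - 19682/((342 - 190) + 237235)) = 1/(238664 - 19682/(152 + 237235)) = 1/(238664 - 19682/237387) = 1/(56655711286/237387) = 237387/56655711286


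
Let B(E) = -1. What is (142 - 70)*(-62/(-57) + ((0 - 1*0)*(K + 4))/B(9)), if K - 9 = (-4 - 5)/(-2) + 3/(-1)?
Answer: 1488/19 ≈ 78.316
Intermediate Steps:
K = 21/2 (K = 9 + ((-4 - 5)/(-2) + 3/(-1)) = 9 + (-9*(-1/2) + 3*(-1)) = 9 + (9/2 - 3) = 9 + 3/2 = 21/2 ≈ 10.500)
(142 - 70)*(-62/(-57) + ((0 - 1*0)*(K + 4))/B(9)) = (142 - 70)*(-62/(-57) + ((0 - 1*0)*(21/2 + 4))/(-1)) = 72*(-62*(-1/57) + ((0 + 0)*(29/2))*(-1)) = 72*(62/57 + (0*(29/2))*(-1)) = 72*(62/57 + 0*(-1)) = 72*(62/57 + 0) = 72*(62/57) = 1488/19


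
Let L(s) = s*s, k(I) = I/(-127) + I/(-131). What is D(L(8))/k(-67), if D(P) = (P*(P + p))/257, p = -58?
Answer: 1064768/740417 ≈ 1.4381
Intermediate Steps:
k(I) = -258*I/16637 (k(I) = I*(-1/127) + I*(-1/131) = -I/127 - I/131 = -258*I/16637)
L(s) = s²
D(P) = P*(-58 + P)/257 (D(P) = (P*(P - 58))/257 = (P*(-58 + P))*(1/257) = P*(-58 + P)/257)
D(L(8))/k(-67) = ((1/257)*8²*(-58 + 8²))/((-258/16637*(-67))) = ((1/257)*64*(-58 + 64))/(17286/16637) = ((1/257)*64*6)*(16637/17286) = (384/257)*(16637/17286) = 1064768/740417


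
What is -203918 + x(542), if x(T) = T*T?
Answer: 89846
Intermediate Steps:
x(T) = T²
-203918 + x(542) = -203918 + 542² = -203918 + 293764 = 89846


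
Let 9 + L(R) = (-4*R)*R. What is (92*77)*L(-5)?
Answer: -772156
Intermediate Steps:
L(R) = -9 - 4*R**2 (L(R) = -9 + (-4*R)*R = -9 - 4*R**2)
(92*77)*L(-5) = (92*77)*(-9 - 4*(-5)**2) = 7084*(-9 - 4*25) = 7084*(-9 - 100) = 7084*(-109) = -772156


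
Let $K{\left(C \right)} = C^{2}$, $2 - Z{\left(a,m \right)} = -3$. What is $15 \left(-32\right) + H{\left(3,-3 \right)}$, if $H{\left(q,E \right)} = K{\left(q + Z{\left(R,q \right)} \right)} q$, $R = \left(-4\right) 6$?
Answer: $-288$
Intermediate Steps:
$R = -24$
$Z{\left(a,m \right)} = 5$ ($Z{\left(a,m \right)} = 2 - -3 = 2 + 3 = 5$)
$H{\left(q,E \right)} = q \left(5 + q\right)^{2}$ ($H{\left(q,E \right)} = \left(q + 5\right)^{2} q = \left(5 + q\right)^{2} q = q \left(5 + q\right)^{2}$)
$15 \left(-32\right) + H{\left(3,-3 \right)} = 15 \left(-32\right) + 3 \left(5 + 3\right)^{2} = -480 + 3 \cdot 8^{2} = -480 + 3 \cdot 64 = -480 + 192 = -288$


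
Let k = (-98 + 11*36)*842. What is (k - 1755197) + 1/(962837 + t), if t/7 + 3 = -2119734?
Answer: -20872383253483/13875322 ≈ -1.5043e+6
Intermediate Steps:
t = -14838159 (t = -21 + 7*(-2119734) = -21 - 14838138 = -14838159)
k = 250916 (k = (-98 + 396)*842 = 298*842 = 250916)
(k - 1755197) + 1/(962837 + t) = (250916 - 1755197) + 1/(962837 - 14838159) = -1504281 + 1/(-13875322) = -1504281 - 1/13875322 = -20872383253483/13875322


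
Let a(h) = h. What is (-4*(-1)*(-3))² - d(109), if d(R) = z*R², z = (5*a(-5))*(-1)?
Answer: -296881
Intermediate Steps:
z = 25 (z = (5*(-5))*(-1) = -25*(-1) = 25)
d(R) = 25*R²
(-4*(-1)*(-3))² - d(109) = (-4*(-1)*(-3))² - 25*109² = (4*(-3))² - 25*11881 = (-12)² - 1*297025 = 144 - 297025 = -296881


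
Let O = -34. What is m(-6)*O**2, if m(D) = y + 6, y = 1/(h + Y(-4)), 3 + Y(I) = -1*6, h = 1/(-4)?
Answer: 252008/37 ≈ 6811.0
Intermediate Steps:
h = -1/4 ≈ -0.25000
Y(I) = -9 (Y(I) = -3 - 1*6 = -3 - 6 = -9)
y = -4/37 (y = 1/(-1/4 - 9) = 1/(-37/4) = -4/37 ≈ -0.10811)
m(D) = 218/37 (m(D) = -4/37 + 6 = 218/37)
m(-6)*O**2 = (218/37)*(-34)**2 = (218/37)*1156 = 252008/37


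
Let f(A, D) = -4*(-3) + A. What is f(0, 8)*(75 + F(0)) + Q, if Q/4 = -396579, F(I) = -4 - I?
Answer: -1585464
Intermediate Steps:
Q = -1586316 (Q = 4*(-396579) = -1586316)
f(A, D) = 12 + A
f(0, 8)*(75 + F(0)) + Q = (12 + 0)*(75 + (-4 - 1*0)) - 1586316 = 12*(75 + (-4 + 0)) - 1586316 = 12*(75 - 4) - 1586316 = 12*71 - 1586316 = 852 - 1586316 = -1585464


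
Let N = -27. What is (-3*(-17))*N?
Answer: -1377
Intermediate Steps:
(-3*(-17))*N = -3*(-17)*(-27) = 51*(-27) = -1377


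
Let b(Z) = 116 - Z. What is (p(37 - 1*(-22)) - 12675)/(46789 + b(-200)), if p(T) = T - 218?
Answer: -12834/47105 ≈ -0.27246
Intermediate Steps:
p(T) = -218 + T
(p(37 - 1*(-22)) - 12675)/(46789 + b(-200)) = ((-218 + (37 - 1*(-22))) - 12675)/(46789 + (116 - 1*(-200))) = ((-218 + (37 + 22)) - 12675)/(46789 + (116 + 200)) = ((-218 + 59) - 12675)/(46789 + 316) = (-159 - 12675)/47105 = -12834*1/47105 = -12834/47105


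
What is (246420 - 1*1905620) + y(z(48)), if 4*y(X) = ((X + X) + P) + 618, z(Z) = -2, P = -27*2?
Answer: -1659060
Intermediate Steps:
P = -54
y(X) = 141 + X/2 (y(X) = (((X + X) - 54) + 618)/4 = ((2*X - 54) + 618)/4 = ((-54 + 2*X) + 618)/4 = (564 + 2*X)/4 = 141 + X/2)
(246420 - 1*1905620) + y(z(48)) = (246420 - 1*1905620) + (141 + (½)*(-2)) = (246420 - 1905620) + (141 - 1) = -1659200 + 140 = -1659060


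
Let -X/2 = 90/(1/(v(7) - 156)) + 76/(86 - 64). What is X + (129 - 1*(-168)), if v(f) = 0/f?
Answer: 312071/11 ≈ 28370.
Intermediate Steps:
v(f) = 0
X = 308804/11 (X = -2*(90/(1/(0 - 156)) + 76/(86 - 64)) = -2*(90/(1/(-156)) + 76/22) = -2*(90/(-1/156) + 76*(1/22)) = -2*(90*(-156) + 38/11) = -2*(-14040 + 38/11) = -2*(-154402/11) = 308804/11 ≈ 28073.)
X + (129 - 1*(-168)) = 308804/11 + (129 - 1*(-168)) = 308804/11 + (129 + 168) = 308804/11 + 297 = 312071/11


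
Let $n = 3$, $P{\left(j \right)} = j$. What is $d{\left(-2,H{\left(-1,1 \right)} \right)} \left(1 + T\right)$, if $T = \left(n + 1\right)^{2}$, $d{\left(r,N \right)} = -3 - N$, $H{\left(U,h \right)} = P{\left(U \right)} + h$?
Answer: $-51$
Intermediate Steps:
$H{\left(U,h \right)} = U + h$
$T = 16$ ($T = \left(3 + 1\right)^{2} = 4^{2} = 16$)
$d{\left(-2,H{\left(-1,1 \right)} \right)} \left(1 + T\right) = \left(-3 - \left(-1 + 1\right)\right) \left(1 + 16\right) = \left(-3 - 0\right) 17 = \left(-3 + 0\right) 17 = \left(-3\right) 17 = -51$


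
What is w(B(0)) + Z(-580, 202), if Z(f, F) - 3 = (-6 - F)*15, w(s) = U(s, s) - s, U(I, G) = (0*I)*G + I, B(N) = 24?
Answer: -3117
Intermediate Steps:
U(I, G) = I (U(I, G) = 0*G + I = 0 + I = I)
w(s) = 0 (w(s) = s - s = 0)
Z(f, F) = -87 - 15*F (Z(f, F) = 3 + (-6 - F)*15 = 3 + (-90 - 15*F) = -87 - 15*F)
w(B(0)) + Z(-580, 202) = 0 + (-87 - 15*202) = 0 + (-87 - 3030) = 0 - 3117 = -3117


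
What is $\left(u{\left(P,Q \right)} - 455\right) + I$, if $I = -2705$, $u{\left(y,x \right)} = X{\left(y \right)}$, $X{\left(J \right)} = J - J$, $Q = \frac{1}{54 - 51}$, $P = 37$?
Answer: $-3160$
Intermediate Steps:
$Q = \frac{1}{3} \approx 0.33333$
$X{\left(J \right)} = 0$
$u{\left(y,x \right)} = 0$
$\left(u{\left(P,Q \right)} - 455\right) + I = \left(0 - 455\right) - 2705 = -455 - 2705 = -3160$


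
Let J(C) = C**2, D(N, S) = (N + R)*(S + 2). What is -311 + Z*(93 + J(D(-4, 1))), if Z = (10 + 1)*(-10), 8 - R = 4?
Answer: -10541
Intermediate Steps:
R = 4 (R = 8 - 1*4 = 8 - 4 = 4)
Z = -110 (Z = 11*(-10) = -110)
D(N, S) = (2 + S)*(4 + N) (D(N, S) = (N + 4)*(S + 2) = (4 + N)*(2 + S) = (2 + S)*(4 + N))
-311 + Z*(93 + J(D(-4, 1))) = -311 - 110*(93 + (8 + 2*(-4) + 4*1 - 4*1)**2) = -311 - 110*(93 + (8 - 8 + 4 - 4)**2) = -311 - 110*(93 + 0**2) = -311 - 110*(93 + 0) = -311 - 110*93 = -311 - 10230 = -10541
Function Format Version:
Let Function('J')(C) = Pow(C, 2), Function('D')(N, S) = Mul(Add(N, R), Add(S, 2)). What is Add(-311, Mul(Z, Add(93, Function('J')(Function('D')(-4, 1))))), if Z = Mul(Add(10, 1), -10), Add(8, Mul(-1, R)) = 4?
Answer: -10541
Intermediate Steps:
R = 4 (R = Add(8, Mul(-1, 4)) = Add(8, -4) = 4)
Z = -110 (Z = Mul(11, -10) = -110)
Function('D')(N, S) = Mul(Add(2, S), Add(4, N)) (Function('D')(N, S) = Mul(Add(N, 4), Add(S, 2)) = Mul(Add(4, N), Add(2, S)) = Mul(Add(2, S), Add(4, N)))
Add(-311, Mul(Z, Add(93, Function('J')(Function('D')(-4, 1))))) = Add(-311, Mul(-110, Add(93, Pow(Add(8, Mul(2, -4), Mul(4, 1), Mul(-4, 1)), 2)))) = Add(-311, Mul(-110, Add(93, Pow(Add(8, -8, 4, -4), 2)))) = Add(-311, Mul(-110, Add(93, Pow(0, 2)))) = Add(-311, Mul(-110, Add(93, 0))) = Add(-311, Mul(-110, 93)) = Add(-311, -10230) = -10541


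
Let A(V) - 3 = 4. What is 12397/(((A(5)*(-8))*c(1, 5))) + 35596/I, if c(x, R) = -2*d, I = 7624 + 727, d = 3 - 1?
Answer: 15928693/267232 ≈ 59.606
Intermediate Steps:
d = 2
A(V) = 7 (A(V) = 3 + 4 = 7)
I = 8351
c(x, R) = -4 (c(x, R) = -2*2 = -4)
12397/(((A(5)*(-8))*c(1, 5))) + 35596/I = 12397/(((7*(-8))*(-4))) + 35596/8351 = 12397/((-56*(-4))) + 35596*(1/8351) = 12397/224 + 35596/8351 = 12397*(1/224) + 35596/8351 = 1771/32 + 35596/8351 = 15928693/267232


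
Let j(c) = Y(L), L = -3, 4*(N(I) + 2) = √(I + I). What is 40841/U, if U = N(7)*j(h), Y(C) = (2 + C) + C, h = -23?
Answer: 163364/25 + 40841*√14/50 ≈ 9590.8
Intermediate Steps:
N(I) = -2 + √2*√I/4 (N(I) = -2 + √(I + I)/4 = -2 + √(2*I)/4 = -2 + (√2*√I)/4 = -2 + √2*√I/4)
Y(C) = 2 + 2*C
j(c) = -4 (j(c) = 2 + 2*(-3) = 2 - 6 = -4)
U = 8 - √14 (U = (-2 + √2*√7/4)*(-4) = (-2 + √14/4)*(-4) = 8 - √14 ≈ 4.2583)
40841/U = 40841/(8 - √14)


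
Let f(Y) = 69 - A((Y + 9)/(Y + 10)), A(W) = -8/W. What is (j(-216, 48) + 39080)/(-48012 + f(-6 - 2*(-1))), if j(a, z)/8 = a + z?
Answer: -188680/239667 ≈ -0.78726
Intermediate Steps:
f(Y) = 69 + 8*(10 + Y)/(9 + Y) (f(Y) = 69 - (-8)/((Y + 9)/(Y + 10)) = 69 - (-8)/((9 + Y)/(10 + Y)) = 69 - (-8)*(10 + Y)/(9 + Y) = 69 + 8*(10 + Y)/(9 + Y))
j(a, z) = 8*a + 8*z (j(a, z) = 8*(a + z) = 8*a + 8*z)
(j(-216, 48) + 39080)/(-48012 + f(-6 - 2*(-1))) = ((8*(-216) + 8*48) + 39080)/(-48012 + (701 + 77*(-6 - 2*(-1)))/(9 + (-6 - 2*(-1)))) = ((-1728 + 384) + 39080)/(-48012 + (701 + 77*(-6 + 2))/(9 + (-6 + 2))) = (-1344 + 39080)/(-48012 + (701 + 77*(-4))/(9 - 4)) = 37736/(-48012 + (701 - 308)/5) = 37736/(-48012 + (⅕)*393) = 37736/(-48012 + 393/5) = 37736/(-239667/5) = 37736*(-5/239667) = -188680/239667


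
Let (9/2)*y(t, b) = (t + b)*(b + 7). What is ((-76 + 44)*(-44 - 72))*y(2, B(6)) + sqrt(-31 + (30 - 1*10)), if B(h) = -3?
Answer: -29696/9 + I*sqrt(11) ≈ -3299.6 + 3.3166*I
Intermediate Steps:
y(t, b) = 2*(7 + b)*(b + t)/9 (y(t, b) = 2*((t + b)*(b + 7))/9 = 2*((b + t)*(7 + b))/9 = 2*((7 + b)*(b + t))/9 = 2*(7 + b)*(b + t)/9)
((-76 + 44)*(-44 - 72))*y(2, B(6)) + sqrt(-31 + (30 - 1*10)) = ((-76 + 44)*(-44 - 72))*((2/9)*(-3)**2 + (14/9)*(-3) + (14/9)*2 + (2/9)*(-3)*2) + sqrt(-31 + (30 - 1*10)) = (-32*(-116))*((2/9)*9 - 14/3 + 28/9 - 4/3) + sqrt(-31 + (30 - 10)) = 3712*(2 - 14/3 + 28/9 - 4/3) + sqrt(-31 + 20) = 3712*(-8/9) + sqrt(-11) = -29696/9 + I*sqrt(11)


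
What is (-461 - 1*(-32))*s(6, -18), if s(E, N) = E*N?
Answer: 46332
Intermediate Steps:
(-461 - 1*(-32))*s(6, -18) = (-461 - 1*(-32))*(6*(-18)) = (-461 + 32)*(-108) = -429*(-108) = 46332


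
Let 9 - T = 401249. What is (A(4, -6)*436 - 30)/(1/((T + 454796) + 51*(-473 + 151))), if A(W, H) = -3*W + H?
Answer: -292541652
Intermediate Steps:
T = -401240 (T = 9 - 1*401249 = 9 - 401249 = -401240)
A(W, H) = H - 3*W
(A(4, -6)*436 - 30)/(1/((T + 454796) + 51*(-473 + 151))) = ((-6 - 3*4)*436 - 30)/(1/((-401240 + 454796) + 51*(-473 + 151))) = ((-6 - 12)*436 - 30)/(1/(53556 + 51*(-322))) = (-18*436 - 30)/(1/(53556 - 16422)) = (-7848 - 30)/(1/37134) = -7878/1/37134 = -7878*37134 = -292541652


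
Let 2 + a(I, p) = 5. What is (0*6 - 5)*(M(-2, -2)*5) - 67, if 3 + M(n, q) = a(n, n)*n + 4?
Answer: 58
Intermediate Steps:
a(I, p) = 3 (a(I, p) = -2 + 5 = 3)
M(n, q) = 1 + 3*n (M(n, q) = -3 + (3*n + 4) = -3 + (4 + 3*n) = 1 + 3*n)
(0*6 - 5)*(M(-2, -2)*5) - 67 = (0*6 - 5)*((1 + 3*(-2))*5) - 67 = (0 - 5)*((1 - 6)*5) - 67 = -(-25)*5 - 67 = -5*(-25) - 67 = 125 - 67 = 58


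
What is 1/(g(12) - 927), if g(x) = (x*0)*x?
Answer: -1/927 ≈ -0.0010787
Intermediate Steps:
g(x) = 0 (g(x) = 0*x = 0)
1/(g(12) - 927) = 1/(0 - 927) = 1/(-927) = -1/927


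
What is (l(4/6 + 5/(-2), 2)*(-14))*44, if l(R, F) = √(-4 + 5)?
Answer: -616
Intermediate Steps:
l(R, F) = 1 (l(R, F) = √1 = 1)
(l(4/6 + 5/(-2), 2)*(-14))*44 = (1*(-14))*44 = -14*44 = -616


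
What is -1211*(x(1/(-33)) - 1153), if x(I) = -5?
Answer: 1402338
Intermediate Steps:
-1211*(x(1/(-33)) - 1153) = -1211*(-5 - 1153) = -1211*(-1158) = 1402338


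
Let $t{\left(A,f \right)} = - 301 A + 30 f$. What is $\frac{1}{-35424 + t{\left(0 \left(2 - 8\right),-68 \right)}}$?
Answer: $- \frac{1}{37464} \approx -2.6692 \cdot 10^{-5}$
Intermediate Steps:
$\frac{1}{-35424 + t{\left(0 \left(2 - 8\right),-68 \right)}} = \frac{1}{-35424 - \left(2040 + 301 \cdot 0 \left(2 - 8\right)\right)} = \frac{1}{-35424 - \left(2040 + 301 \cdot 0 \left(-6\right)\right)} = \frac{1}{-35424 - 2040} = \frac{1}{-37464} = - \frac{1}{37464}$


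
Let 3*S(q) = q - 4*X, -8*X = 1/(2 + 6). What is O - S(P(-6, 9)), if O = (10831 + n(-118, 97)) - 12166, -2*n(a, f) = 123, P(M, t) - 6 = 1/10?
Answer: -335653/240 ≈ -1398.6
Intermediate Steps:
P(M, t) = 61/10 (P(M, t) = 6 + 1/10 = 6 + ⅒ = 61/10)
n(a, f) = -123/2 (n(a, f) = -½*123 = -123/2)
X = -1/64 (X = -1/(8*(2 + 6)) = -⅛/8 = -⅛*⅛ = -1/64 ≈ -0.015625)
S(q) = 1/48 + q/3 (S(q) = (q - 4*(-1/64))/3 = (q + 1/16)/3 = (1/16 + q)/3 = 1/48 + q/3)
O = -2793/2 (O = (10831 - 123/2) - 12166 = 21539/2 - 12166 = -2793/2 ≈ -1396.5)
O - S(P(-6, 9)) = -2793/2 - (1/48 + (⅓)*(61/10)) = -2793/2 - (1/48 + 61/30) = -2793/2 - 1*493/240 = -2793/2 - 493/240 = -335653/240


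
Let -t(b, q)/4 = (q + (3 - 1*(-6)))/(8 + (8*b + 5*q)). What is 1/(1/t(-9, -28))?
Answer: -19/51 ≈ -0.37255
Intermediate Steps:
t(b, q) = -4*(9 + q)/(8 + 5*q + 8*b) (t(b, q) = -4*(q + (3 - 1*(-6)))/(8 + (8*b + 5*q)) = -4*(q + (3 + 6))/(8 + (5*q + 8*b)) = -4*(q + 9)/(8 + 5*q + 8*b) = -4*(9 + q)/(8 + 5*q + 8*b))
1/(1/t(-9, -28)) = 1/(1/(4*(-9 - 1*(-28))/(8 + 5*(-28) + 8*(-9)))) = 1/(1/(4*(-9 + 28)/(8 - 140 - 72))) = 1/(1/(4*19/(-204))) = 1/(1/(4*(-1/204)*19)) = 1/(1/(-19/51)) = 1/(-51/19) = -19/51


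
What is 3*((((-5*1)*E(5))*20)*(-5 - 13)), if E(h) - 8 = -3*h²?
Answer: -361800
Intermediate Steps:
E(h) = 8 - 3*h²
3*((((-5*1)*E(5))*20)*(-5 - 13)) = 3*((((-5*1)*(8 - 3*5²))*20)*(-5 - 13)) = 3*((-5*(8 - 3*25)*20)*(-18)) = 3*((-5*(8 - 75)*20)*(-18)) = 3*((-5*(-67)*20)*(-18)) = 3*((335*20)*(-18)) = 3*(6700*(-18)) = 3*(-120600) = -361800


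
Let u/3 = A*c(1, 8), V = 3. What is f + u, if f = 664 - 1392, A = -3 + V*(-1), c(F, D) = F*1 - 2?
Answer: -710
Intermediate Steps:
c(F, D) = -2 + F (c(F, D) = F - 2 = -2 + F)
A = -6 (A = -3 + 3*(-1) = -3 - 3 = -6)
f = -728
u = 18 (u = 3*(-6*(-2 + 1)) = 3*(-6*(-1)) = 3*6 = 18)
f + u = -728 + 18 = -710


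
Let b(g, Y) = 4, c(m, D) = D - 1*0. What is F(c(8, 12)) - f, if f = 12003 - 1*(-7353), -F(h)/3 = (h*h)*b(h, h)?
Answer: -21084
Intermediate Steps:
c(m, D) = D (c(m, D) = D + 0 = D)
F(h) = -12*h² (F(h) = -3*h*h*4 = -3*h²*4 = -12*h²)
f = 19356 (f = 12003 + 7353 = 19356)
F(c(8, 12)) - f = -12*12² - 1*19356 = -12*144 - 19356 = -1728 - 19356 = -21084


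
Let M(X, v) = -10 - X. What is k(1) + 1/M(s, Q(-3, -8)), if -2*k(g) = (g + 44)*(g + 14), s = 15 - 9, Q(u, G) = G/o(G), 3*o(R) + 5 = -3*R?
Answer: -5401/16 ≈ -337.56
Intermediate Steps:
o(R) = -5/3 - R (o(R) = -5/3 + (-3*R)/3 = -5/3 - R)
Q(u, G) = G/(-5/3 - G)
s = 6
k(g) = -(14 + g)*(44 + g)/2 (k(g) = -(g + 44)*(g + 14)/2 = -(44 + g)*(14 + g)/2 = -(14 + g)*(44 + g)/2)
k(1) + 1/M(s, Q(-3, -8)) = (-308 - 29*1 - ½*1²) + 1/(-10 - 1*6) = (-308 - 29 - ½*1) + 1/(-10 - 6) = (-308 - 29 - ½) + 1/(-16) = -675/2 - 1/16 = -5401/16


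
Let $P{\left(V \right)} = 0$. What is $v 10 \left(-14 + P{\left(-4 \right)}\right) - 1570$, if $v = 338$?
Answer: $-48890$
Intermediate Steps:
$v 10 \left(-14 + P{\left(-4 \right)}\right) - 1570 = 338 \cdot 10 \left(-14 + 0\right) - 1570 = 338 \cdot 10 \left(-14\right) - 1570 = 338 \left(-140\right) - 1570 = -47320 - 1570 = -48890$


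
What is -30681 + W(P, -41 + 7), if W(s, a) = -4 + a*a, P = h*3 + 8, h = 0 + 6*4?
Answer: -29529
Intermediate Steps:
h = 24 (h = 0 + 24 = 24)
P = 80 (P = 24*3 + 8 = 72 + 8 = 80)
W(s, a) = -4 + a²
-30681 + W(P, -41 + 7) = -30681 + (-4 + (-41 + 7)²) = -30681 + (-4 + (-34)²) = -30681 + (-4 + 1156) = -30681 + 1152 = -29529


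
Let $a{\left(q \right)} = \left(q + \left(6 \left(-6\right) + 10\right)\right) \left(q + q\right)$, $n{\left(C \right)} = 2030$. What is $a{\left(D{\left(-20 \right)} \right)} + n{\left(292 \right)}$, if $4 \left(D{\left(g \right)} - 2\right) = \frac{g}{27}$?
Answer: $\frac{1415876}{729} \approx 1942.2$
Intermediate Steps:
$D{\left(g \right)} = 2 + \frac{g}{108}$ ($D{\left(g \right)} = 2 + \frac{g \frac{1}{27}}{4} = 2 + \frac{\frac{1}{27} g}{4} = 2 + \frac{g}{108}$)
$a{\left(q \right)} = 2 q \left(-26 + q\right)$ ($a{\left(q \right)} = \left(q + \left(-36 + 10\right)\right) 2 q = \left(q - 26\right) 2 q = \left(-26 + q\right) 2 q = 2 q \left(-26 + q\right)$)
$a{\left(D{\left(-20 \right)} \right)} + n{\left(292 \right)} = 2 \left(2 + \frac{1}{108} \left(-20\right)\right) \left(-26 + \left(2 + \frac{1}{108} \left(-20\right)\right)\right) + 2030 = 2 \left(2 - \frac{5}{27}\right) \left(-26 + \left(2 - \frac{5}{27}\right)\right) + 2030 = 2 \cdot \frac{49}{27} \left(-26 + \frac{49}{27}\right) + 2030 = 2 \cdot \frac{49}{27} \left(- \frac{653}{27}\right) + 2030 = - \frac{63994}{729} + 2030 = \frac{1415876}{729}$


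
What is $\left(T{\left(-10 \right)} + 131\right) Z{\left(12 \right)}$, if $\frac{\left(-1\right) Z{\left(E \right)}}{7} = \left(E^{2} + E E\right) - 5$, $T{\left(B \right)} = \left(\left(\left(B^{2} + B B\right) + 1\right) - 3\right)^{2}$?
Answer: $-77922635$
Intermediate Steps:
$T{\left(B \right)} = \left(-2 + 2 B^{2}\right)^{2}$ ($T{\left(B \right)} = \left(\left(\left(B^{2} + B^{2}\right) + 1\right) - 3\right)^{2} = \left(\left(2 B^{2} + 1\right) - 3\right)^{2} = \left(\left(1 + 2 B^{2}\right) - 3\right)^{2} = \left(-2 + 2 B^{2}\right)^{2}$)
$Z{\left(E \right)} = 35 - 14 E^{2}$ ($Z{\left(E \right)} = - 7 \left(\left(E^{2} + E E\right) - 5\right) = - 7 \left(\left(E^{2} + E^{2}\right) - 5\right) = - 7 \left(2 E^{2} - 5\right) = - 7 \left(-5 + 2 E^{2}\right) = 35 - 14 E^{2}$)
$\left(T{\left(-10 \right)} + 131\right) Z{\left(12 \right)} = \left(4 \left(-1 + \left(-10\right)^{2}\right)^{2} + 131\right) \left(35 - 14 \cdot 12^{2}\right) = \left(4 \left(-1 + 100\right)^{2} + 131\right) \left(35 - 2016\right) = \left(4 \cdot 99^{2} + 131\right) \left(35 - 2016\right) = \left(4 \cdot 9801 + 131\right) \left(-1981\right) = \left(39204 + 131\right) \left(-1981\right) = 39335 \left(-1981\right) = -77922635$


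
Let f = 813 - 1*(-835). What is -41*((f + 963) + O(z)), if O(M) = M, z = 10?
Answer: -107461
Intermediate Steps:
f = 1648 (f = 813 + 835 = 1648)
-41*((f + 963) + O(z)) = -41*((1648 + 963) + 10) = -41*(2611 + 10) = -41*2621 = -107461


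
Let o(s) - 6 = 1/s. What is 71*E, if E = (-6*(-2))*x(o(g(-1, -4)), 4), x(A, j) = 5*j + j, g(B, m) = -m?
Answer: 20448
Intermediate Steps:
o(s) = 6 + 1/s
x(A, j) = 6*j
E = 288 (E = (-6*(-2))*(6*4) = 12*24 = 288)
71*E = 71*288 = 20448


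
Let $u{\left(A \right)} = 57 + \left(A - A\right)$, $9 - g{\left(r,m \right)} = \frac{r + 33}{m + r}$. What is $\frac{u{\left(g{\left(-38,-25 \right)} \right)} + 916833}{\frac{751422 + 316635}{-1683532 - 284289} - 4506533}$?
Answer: $- \frac{180427539669}{886805134265} \approx -0.20346$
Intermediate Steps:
$g{\left(r,m \right)} = 9 - \frac{33 + r}{m + r}$ ($g{\left(r,m \right)} = 9 - \frac{r + 33}{m + r} = 9 - \frac{33 + r}{m + r}$)
$u{\left(A \right)} = 57$ ($u{\left(A \right)} = 57 + 0 = 57$)
$\frac{u{\left(g{\left(-38,-25 \right)} \right)} + 916833}{\frac{751422 + 316635}{-1683532 - 284289} - 4506533} = \frac{57 + 916833}{\frac{751422 + 316635}{-1683532 - 284289} - 4506533} = \frac{916890}{\frac{1068057}{-1967821} - 4506533} = \frac{916890}{1068057 \left(- \frac{1}{1967821}\right) - 4506533} = \frac{916890}{- \frac{1068057}{1967821} - 4506533} = \frac{916890}{- \frac{8868051342650}{1967821}} = 916890 \left(- \frac{1967821}{8868051342650}\right) = - \frac{180427539669}{886805134265}$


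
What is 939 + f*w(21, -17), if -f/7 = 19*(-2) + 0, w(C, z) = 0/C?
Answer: 939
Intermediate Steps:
w(C, z) = 0
f = 266 (f = -7*(19*(-2) + 0) = -7*(-38 + 0) = -7*(-38) = 266)
939 + f*w(21, -17) = 939 + 266*0 = 939 + 0 = 939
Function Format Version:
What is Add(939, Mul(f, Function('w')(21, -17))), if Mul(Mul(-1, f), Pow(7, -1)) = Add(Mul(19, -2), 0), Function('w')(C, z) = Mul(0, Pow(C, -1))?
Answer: 939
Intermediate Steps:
Function('w')(C, z) = 0
f = 266 (f = Mul(-7, Add(Mul(19, -2), 0)) = Mul(-7, Add(-38, 0)) = Mul(-7, -38) = 266)
Add(939, Mul(f, Function('w')(21, -17))) = Add(939, Mul(266, 0)) = Add(939, 0) = 939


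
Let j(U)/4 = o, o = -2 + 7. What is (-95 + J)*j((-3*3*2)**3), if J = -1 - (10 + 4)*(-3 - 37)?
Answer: 9280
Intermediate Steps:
o = 5
J = 559 (J = -1 - 14*(-40) = -1 - 1*(-560) = -1 + 560 = 559)
j(U) = 20 (j(U) = 4*5 = 20)
(-95 + J)*j((-3*3*2)**3) = (-95 + 559)*20 = 464*20 = 9280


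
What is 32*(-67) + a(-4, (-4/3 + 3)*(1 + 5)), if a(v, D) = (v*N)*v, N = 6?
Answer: -2048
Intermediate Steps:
a(v, D) = 6*v² (a(v, D) = (v*6)*v = (6*v)*v = 6*v²)
32*(-67) + a(-4, (-4/3 + 3)*(1 + 5)) = 32*(-67) + 6*(-4)² = -2144 + 6*16 = -2144 + 96 = -2048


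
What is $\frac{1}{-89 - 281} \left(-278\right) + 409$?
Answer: $\frac{75804}{185} \approx 409.75$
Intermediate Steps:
$\frac{1}{-89 - 281} \left(-278\right) + 409 = \frac{1}{-370} \left(-278\right) + 409 = \left(- \frac{1}{370}\right) \left(-278\right) + 409 = \frac{139}{185} + 409 = \frac{75804}{185}$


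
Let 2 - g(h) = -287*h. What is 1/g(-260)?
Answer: -1/74618 ≈ -1.3402e-5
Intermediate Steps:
g(h) = 2 + 287*h (g(h) = 2 - (-287)*h = 2 + 287*h)
1/g(-260) = 1/(2 + 287*(-260)) = 1/(2 - 74620) = 1/(-74618) = -1/74618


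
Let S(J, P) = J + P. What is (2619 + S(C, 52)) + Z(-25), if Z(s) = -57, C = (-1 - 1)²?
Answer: 2618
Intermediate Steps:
C = 4 (C = (-2)² = 4)
(2619 + S(C, 52)) + Z(-25) = (2619 + (4 + 52)) - 57 = (2619 + 56) - 57 = 2675 - 57 = 2618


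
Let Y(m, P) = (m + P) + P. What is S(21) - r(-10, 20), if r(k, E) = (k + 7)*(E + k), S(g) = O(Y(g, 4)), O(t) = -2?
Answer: 28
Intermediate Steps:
Y(m, P) = m + 2*P (Y(m, P) = (P + m) + P = m + 2*P)
S(g) = -2
r(k, E) = (7 + k)*(E + k)
S(21) - r(-10, 20) = -2 - ((-10)² + 7*20 + 7*(-10) + 20*(-10)) = -2 - (100 + 140 - 70 - 200) = -2 - 1*(-30) = -2 + 30 = 28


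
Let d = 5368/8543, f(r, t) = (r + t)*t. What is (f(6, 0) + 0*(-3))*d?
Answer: 0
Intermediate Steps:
f(r, t) = t*(r + t)
d = 5368/8543 (d = 5368*(1/8543) = 5368/8543 ≈ 0.62835)
(f(6, 0) + 0*(-3))*d = (0*(6 + 0) + 0*(-3))*(5368/8543) = (0*6 + 0)*(5368/8543) = (0 + 0)*(5368/8543) = 0*(5368/8543) = 0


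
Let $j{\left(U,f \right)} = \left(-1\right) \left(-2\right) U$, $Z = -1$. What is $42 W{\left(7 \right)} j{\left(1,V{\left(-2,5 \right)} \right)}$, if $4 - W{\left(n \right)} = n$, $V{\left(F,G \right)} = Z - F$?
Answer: $-252$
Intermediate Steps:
$V{\left(F,G \right)} = -1 - F$
$W{\left(n \right)} = 4 - n$
$j{\left(U,f \right)} = 2 U$
$42 W{\left(7 \right)} j{\left(1,V{\left(-2,5 \right)} \right)} = 42 \left(4 - 7\right) 2 \cdot 1 = 42 \left(4 - 7\right) 2 = 42 \left(-3\right) 2 = \left(-126\right) 2 = -252$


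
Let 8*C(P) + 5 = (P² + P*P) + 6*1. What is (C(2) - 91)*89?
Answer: -63991/8 ≈ -7998.9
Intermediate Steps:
C(P) = ⅛ + P²/4 (C(P) = -5/8 + ((P² + P*P) + 6*1)/8 = -5/8 + ((P² + P²) + 6)/8 = -5/8 + (2*P² + 6)/8 = -5/8 + (6 + 2*P²)/8 = -5/8 + (¾ + P²/4) = ⅛ + P²/4)
(C(2) - 91)*89 = ((⅛ + (¼)*2²) - 91)*89 = ((⅛ + (¼)*4) - 91)*89 = ((⅛ + 1) - 91)*89 = (9/8 - 91)*89 = -719/8*89 = -63991/8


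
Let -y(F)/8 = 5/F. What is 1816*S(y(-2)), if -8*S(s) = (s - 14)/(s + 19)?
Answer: -454/13 ≈ -34.923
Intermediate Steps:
y(F) = -40/F
S(s) = -(-14 + s)/(8*(19 + s)) (S(s) = -(s - 14)/(8*(s + 19)) = -(-14 + s)/(8*(19 + s)))
1816*S(y(-2)) = 1816*((14 - (-40)/(-2))/(8*(19 - 40/(-2)))) = 1816*((14 - (-40)*(-1)/2)/(8*(19 - 40*(-½)))) = 1816*((14 - 1*20)/(8*(19 + 20))) = 1816*((⅛)*(14 - 20)/39) = 1816*((⅛)*(1/39)*(-6)) = 1816*(-1/52) = -454/13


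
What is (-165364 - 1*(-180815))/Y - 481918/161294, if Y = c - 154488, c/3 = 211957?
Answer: -2341785500/792287649 ≈ -2.9557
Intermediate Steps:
c = 635871 (c = 3*211957 = 635871)
Y = 481383 (Y = 635871 - 154488 = 481383)
(-165364 - 1*(-180815))/Y - 481918/161294 = (-165364 - 1*(-180815))/481383 - 481918/161294 = (-165364 + 180815)*(1/481383) - 481918*1/161294 = 15451*(1/481383) - 240959/80647 = 15451/481383 - 240959/80647 = -2341785500/792287649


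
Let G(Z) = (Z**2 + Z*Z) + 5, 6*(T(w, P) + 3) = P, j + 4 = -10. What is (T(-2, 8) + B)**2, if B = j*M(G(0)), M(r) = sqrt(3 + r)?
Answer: 14137/9 + 280*sqrt(2)/3 ≈ 1702.8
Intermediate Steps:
j = -14 (j = -4 - 10 = -14)
T(w, P) = -3 + P/6
G(Z) = 5 + 2*Z**2 (G(Z) = (Z**2 + Z**2) + 5 = 2*Z**2 + 5 = 5 + 2*Z**2)
B = -28*sqrt(2) (B = -14*sqrt(3 + (5 + 2*0**2)) = -14*sqrt(3 + (5 + 2*0)) = -14*sqrt(3 + (5 + 0)) = -14*sqrt(3 + 5) = -28*sqrt(2) ≈ -39.598)
(T(-2, 8) + B)**2 = ((-3 + (1/6)*8) - 28*sqrt(2))**2 = ((-3 + 4/3) - 28*sqrt(2))**2 = (-5/3 - 28*sqrt(2))**2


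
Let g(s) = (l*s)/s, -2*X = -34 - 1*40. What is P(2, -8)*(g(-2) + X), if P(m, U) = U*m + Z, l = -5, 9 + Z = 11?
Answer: -448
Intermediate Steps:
Z = 2 (Z = -9 + 11 = 2)
P(m, U) = 2 + U*m (P(m, U) = U*m + 2 = 2 + U*m)
X = 37 (X = -(-34 - 1*40)/2 = -(-34 - 40)/2 = -½*(-74) = 37)
g(s) = -5 (g(s) = (-5*s)/s = -5)
P(2, -8)*(g(-2) + X) = (2 - 8*2)*(-5 + 37) = (2 - 16)*32 = -14*32 = -448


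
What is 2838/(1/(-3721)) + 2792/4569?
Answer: -48249541870/4569 ≈ -1.0560e+7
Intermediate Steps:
2838/(1/(-3721)) + 2792/4569 = 2838/(-1/3721) + 2792*(1/4569) = 2838*(-3721) + 2792/4569 = -10560198 + 2792/4569 = -48249541870/4569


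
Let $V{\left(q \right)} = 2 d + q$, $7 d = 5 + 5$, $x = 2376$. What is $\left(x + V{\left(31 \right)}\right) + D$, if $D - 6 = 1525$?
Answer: $\frac{27586}{7} \approx 3940.9$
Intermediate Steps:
$D = 1531$ ($D = 6 + 1525 = 1531$)
$d = \frac{10}{7}$ ($d = \frac{5 + 5}{7} = \frac{1}{7} \cdot 10 = \frac{10}{7} \approx 1.4286$)
$V{\left(q \right)} = \frac{20}{7} + q$ ($V{\left(q \right)} = 2 \cdot \frac{10}{7} + q = \frac{20}{7} + q$)
$\left(x + V{\left(31 \right)}\right) + D = \left(2376 + \left(\frac{20}{7} + 31\right)\right) + 1531 = \left(2376 + \frac{237}{7}\right) + 1531 = \frac{16869}{7} + 1531 = \frac{27586}{7}$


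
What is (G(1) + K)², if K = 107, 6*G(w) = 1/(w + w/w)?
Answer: 1651225/144 ≈ 11467.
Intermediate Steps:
G(w) = 1/(6*(1 + w)) (G(w) = 1/(6*(w + w/w)) = 1/(6*(w + 1)) = 1/(6*(1 + w)))
(G(1) + K)² = (1/(6*(1 + 1)) + 107)² = ((⅙)/2 + 107)² = ((⅙)*(½) + 107)² = (1/12 + 107)² = (1285/12)² = 1651225/144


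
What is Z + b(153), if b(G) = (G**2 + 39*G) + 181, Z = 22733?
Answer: 52290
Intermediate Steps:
b(G) = 181 + G**2 + 39*G
Z + b(153) = 22733 + (181 + 153**2 + 39*153) = 22733 + (181 + 23409 + 5967) = 22733 + 29557 = 52290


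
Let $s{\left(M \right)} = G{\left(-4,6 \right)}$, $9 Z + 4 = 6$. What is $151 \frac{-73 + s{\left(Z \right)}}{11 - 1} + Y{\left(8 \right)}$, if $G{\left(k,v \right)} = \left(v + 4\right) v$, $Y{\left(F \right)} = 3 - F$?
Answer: $- \frac{2013}{10} \approx -201.3$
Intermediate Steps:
$Z = \frac{2}{9}$ ($Z = - \frac{4}{9} + \frac{1}{9} \cdot 6 = - \frac{4}{9} + \frac{2}{3} = \frac{2}{9} \approx 0.22222$)
$G{\left(k,v \right)} = v \left(4 + v\right)$ ($G{\left(k,v \right)} = \left(4 + v\right) v = v \left(4 + v\right)$)
$s{\left(M \right)} = 60$ ($s{\left(M \right)} = 6 \left(4 + 6\right) = 6 \cdot 10 = 60$)
$151 \frac{-73 + s{\left(Z \right)}}{11 - 1} + Y{\left(8 \right)} = 151 \frac{-73 + 60}{11 - 1} + \left(3 - 8\right) = 151 \left(- \frac{13}{10}\right) + \left(3 - 8\right) = 151 \left(\left(-13\right) \frac{1}{10}\right) - 5 = 151 \left(- \frac{13}{10}\right) - 5 = - \frac{1963}{10} - 5 = - \frac{2013}{10}$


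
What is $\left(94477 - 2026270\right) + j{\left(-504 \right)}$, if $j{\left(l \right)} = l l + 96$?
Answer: $-1677681$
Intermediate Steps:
$j{\left(l \right)} = 96 + l^{2}$ ($j{\left(l \right)} = l^{2} + 96 = 96 + l^{2}$)
$\left(94477 - 2026270\right) + j{\left(-504 \right)} = \left(94477 - 2026270\right) + \left(96 + \left(-504\right)^{2}\right) = -1931793 + \left(96 + 254016\right) = -1931793 + 254112 = -1677681$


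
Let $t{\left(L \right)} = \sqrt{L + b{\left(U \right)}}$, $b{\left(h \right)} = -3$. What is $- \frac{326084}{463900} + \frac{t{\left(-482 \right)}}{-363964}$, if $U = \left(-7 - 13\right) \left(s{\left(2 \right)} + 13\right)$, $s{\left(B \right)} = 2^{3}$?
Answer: $- \frac{81521}{115975} - \frac{i \sqrt{485}}{363964} \approx -0.70292 - 6.0508 \cdot 10^{-5} i$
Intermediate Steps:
$s{\left(B \right)} = 8$
$U = -420$ ($U = \left(-7 - 13\right) \left(8 + 13\right) = \left(-20\right) 21 = -420$)
$t{\left(L \right)} = \sqrt{-3 + L}$ ($t{\left(L \right)} = \sqrt{L - 3} = \sqrt{-3 + L}$)
$- \frac{326084}{463900} + \frac{t{\left(-482 \right)}}{-363964} = - \frac{326084}{463900} + \frac{\sqrt{-3 - 482}}{-363964} = \left(-326084\right) \frac{1}{463900} + \sqrt{-485} \left(- \frac{1}{363964}\right) = - \frac{81521}{115975} + i \sqrt{485} \left(- \frac{1}{363964}\right) = - \frac{81521}{115975} - \frac{i \sqrt{485}}{363964}$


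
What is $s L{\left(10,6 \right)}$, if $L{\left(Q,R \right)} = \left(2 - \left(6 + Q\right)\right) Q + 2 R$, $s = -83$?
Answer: $10624$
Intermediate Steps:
$L{\left(Q,R \right)} = 2 R + Q \left(-4 - Q\right)$ ($L{\left(Q,R \right)} = \left(2 - \left(6 + Q\right)\right) Q + 2 R = \left(-4 - Q\right) Q + 2 R = Q \left(-4 - Q\right) + 2 R = 2 R + Q \left(-4 - Q\right)$)
$s L{\left(10,6 \right)} = - 83 \left(- 10^{2} - 40 + 2 \cdot 6\right) = - 83 \left(\left(-1\right) 100 - 40 + 12\right) = - 83 \left(-100 - 40 + 12\right) = \left(-83\right) \left(-128\right) = 10624$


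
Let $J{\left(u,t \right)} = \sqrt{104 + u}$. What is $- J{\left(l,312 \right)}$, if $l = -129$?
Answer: $- 5 i \approx - 5.0 i$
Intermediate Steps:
$- J{\left(l,312 \right)} = - \sqrt{104 - 129} = - \sqrt{-25} = - 5 i$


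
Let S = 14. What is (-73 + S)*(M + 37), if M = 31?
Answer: -4012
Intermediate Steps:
(-73 + S)*(M + 37) = (-73 + 14)*(31 + 37) = -59*68 = -4012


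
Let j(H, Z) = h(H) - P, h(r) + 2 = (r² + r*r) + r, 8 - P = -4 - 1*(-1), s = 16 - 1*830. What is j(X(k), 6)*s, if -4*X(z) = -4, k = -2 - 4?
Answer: 8140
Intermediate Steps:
s = -814 (s = 16 - 830 = -814)
k = -6
P = 11 (P = 8 - (-4 - 1*(-1)) = 8 - (-4 + 1) = 8 - 1*(-3) = 8 + 3 = 11)
h(r) = -2 + r + 2*r² (h(r) = -2 + ((r² + r*r) + r) = -2 + ((r² + r²) + r) = -2 + (2*r² + r) = -2 + (r + 2*r²) = -2 + r + 2*r²)
X(z) = 1 (X(z) = -¼*(-4) = 1)
j(H, Z) = -13 + H + 2*H² (j(H, Z) = (-2 + H + 2*H²) - 1*11 = (-2 + H + 2*H²) - 11 = -13 + H + 2*H²)
j(X(k), 6)*s = (-13 + 1 + 2*1²)*(-814) = (-13 + 1 + 2*1)*(-814) = (-13 + 1 + 2)*(-814) = -10*(-814) = 8140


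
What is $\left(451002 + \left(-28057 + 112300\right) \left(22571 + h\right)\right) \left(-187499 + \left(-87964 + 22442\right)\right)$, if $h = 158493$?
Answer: $-3859538195498634$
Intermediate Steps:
$\left(451002 + \left(-28057 + 112300\right) \left(22571 + h\right)\right) \left(-187499 + \left(-87964 + 22442\right)\right) = \left(451002 + \left(-28057 + 112300\right) \left(22571 + 158493\right)\right) \left(-187499 + \left(-87964 + 22442\right)\right) = \left(451002 + 84243 \cdot 181064\right) \left(-187499 - 65522\right) = \left(451002 + 15253374552\right) \left(-253021\right) = 15253825554 \left(-253021\right) = -3859538195498634$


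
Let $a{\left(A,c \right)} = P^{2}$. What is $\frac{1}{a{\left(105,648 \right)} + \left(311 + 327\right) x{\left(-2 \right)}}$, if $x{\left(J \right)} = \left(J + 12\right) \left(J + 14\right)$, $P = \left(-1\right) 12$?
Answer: $\frac{1}{76704} \approx 1.3037 \cdot 10^{-5}$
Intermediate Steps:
$P = -12$
$x{\left(J \right)} = \left(12 + J\right) \left(14 + J\right)$
$a{\left(A,c \right)} = 144$ ($a{\left(A,c \right)} = \left(-12\right)^{2} = 144$)
$\frac{1}{a{\left(105,648 \right)} + \left(311 + 327\right) x{\left(-2 \right)}} = \frac{1}{144 + \left(311 + 327\right) \left(168 + \left(-2\right)^{2} + 26 \left(-2\right)\right)} = \frac{1}{144 + 638 \left(168 + 4 - 52\right)} = \frac{1}{144 + 638 \cdot 120} = \frac{1}{144 + 76560} = \frac{1}{76704}$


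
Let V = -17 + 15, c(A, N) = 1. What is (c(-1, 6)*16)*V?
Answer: -32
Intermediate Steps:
V = -2
(c(-1, 6)*16)*V = (1*16)*(-2) = 16*(-2) = -32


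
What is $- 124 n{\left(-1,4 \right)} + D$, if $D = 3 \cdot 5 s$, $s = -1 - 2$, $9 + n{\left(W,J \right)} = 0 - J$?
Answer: $1567$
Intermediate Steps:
$n{\left(W,J \right)} = -9 - J$ ($n{\left(W,J \right)} = -9 + \left(0 - J\right) = -9 - J$)
$s = -3$ ($s = -1 - 2 = -3$)
$D = -45$ ($D = 3 \cdot 5 \left(-3\right) = 15 \left(-3\right) = -45$)
$- 124 n{\left(-1,4 \right)} + D = - 124 \left(-9 - 4\right) - 45 = \left(-124\right) \left(-13\right) - 45 = 1612 - 45 = 1567$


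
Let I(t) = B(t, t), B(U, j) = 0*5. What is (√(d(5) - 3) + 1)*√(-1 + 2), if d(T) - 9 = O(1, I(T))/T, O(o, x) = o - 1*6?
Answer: 1 + √5 ≈ 3.2361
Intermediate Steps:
B(U, j) = 0
I(t) = 0
O(o, x) = -6 + o (O(o, x) = o - 6 = -6 + o)
d(T) = 9 - 5/T (d(T) = 9 + (-6 + 1)/T = 9 - 5/T)
(√(d(5) - 3) + 1)*√(-1 + 2) = (√((9 - 5/5) - 3) + 1)*√(-1 + 2) = (√((9 - 5*⅕) - 3) + 1)*√1 = (√((9 - 1) - 3) + 1)*1 = (√(8 - 3) + 1)*1 = (√5 + 1)*1 = (1 + √5)*1 = 1 + √5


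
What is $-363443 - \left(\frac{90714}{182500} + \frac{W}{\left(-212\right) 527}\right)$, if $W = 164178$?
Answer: $- \frac{463153029283496}{1274351875} \approx -3.6344 \cdot 10^{5}$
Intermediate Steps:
$-363443 - \left(\frac{90714}{182500} + \frac{W}{\left(-212\right) 527}\right) = -363443 - \left(\frac{90714}{182500} + \frac{164178}{\left(-212\right) 527}\right) = -363443 - \left(90714 \cdot \frac{1}{182500} + \frac{164178}{-111724}\right) = -363443 - \left(\frac{45357}{91250} + 164178 \left(- \frac{1}{111724}\right)\right) = -363443 - \left(\frac{45357}{91250} - \frac{82089}{55862}\right) = -363443 - - \frac{1239222129}{1274351875} = -363443 + \frac{1239222129}{1274351875} = - \frac{463153029283496}{1274351875}$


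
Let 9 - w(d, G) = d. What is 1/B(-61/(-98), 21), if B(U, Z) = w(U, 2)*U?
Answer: 9604/50081 ≈ 0.19177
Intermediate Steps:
w(d, G) = 9 - d
B(U, Z) = U*(9 - U) (B(U, Z) = (9 - U)*U = U*(9 - U))
1/B(-61/(-98), 21) = 1/((-61/(-98))*(9 - (-61)/(-98))) = 1/((-61*(-1/98))*(9 - (-61)*(-1)/98)) = 1/(61*(9 - 1*61/98)/98) = 1/(61*(9 - 61/98)/98) = 1/((61/98)*(821/98)) = 1/(50081/9604) = 9604/50081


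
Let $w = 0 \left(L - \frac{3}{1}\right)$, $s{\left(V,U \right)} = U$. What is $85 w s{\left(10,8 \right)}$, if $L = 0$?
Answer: $0$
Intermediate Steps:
$w = 0$ ($w = 0 \left(0 - \frac{3}{1}\right) = 0 \left(0 - 3\right) = 0 \left(-3\right) = 0$)
$85 w s{\left(10,8 \right)} = 85 \cdot 0 \cdot 8 = 0 \cdot 8 = 0$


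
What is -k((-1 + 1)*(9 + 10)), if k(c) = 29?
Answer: -29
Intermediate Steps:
-k((-1 + 1)*(9 + 10)) = -1*29 = -29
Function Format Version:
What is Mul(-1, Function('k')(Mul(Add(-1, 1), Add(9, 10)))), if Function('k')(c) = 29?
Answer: -29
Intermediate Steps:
Mul(-1, Function('k')(Mul(Add(-1, 1), Add(9, 10)))) = Mul(-1, 29) = -29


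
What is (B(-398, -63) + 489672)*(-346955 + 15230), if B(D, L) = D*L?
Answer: -170754116850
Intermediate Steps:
(B(-398, -63) + 489672)*(-346955 + 15230) = (-398*(-63) + 489672)*(-346955 + 15230) = (25074 + 489672)*(-331725) = 514746*(-331725) = -170754116850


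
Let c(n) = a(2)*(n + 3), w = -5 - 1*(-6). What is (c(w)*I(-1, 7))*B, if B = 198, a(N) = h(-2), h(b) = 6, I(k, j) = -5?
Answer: -23760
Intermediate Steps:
w = 1 (w = -5 + 6 = 1)
a(N) = 6
c(n) = 18 + 6*n (c(n) = 6*(n + 3) = 6*(3 + n) = 18 + 6*n)
(c(w)*I(-1, 7))*B = ((18 + 6*1)*(-5))*198 = ((18 + 6)*(-5))*198 = (24*(-5))*198 = -120*198 = -23760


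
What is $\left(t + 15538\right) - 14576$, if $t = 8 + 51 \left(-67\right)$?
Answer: $-2447$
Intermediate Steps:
$t = -3409$ ($t = 8 - 3417 = -3409$)
$\left(t + 15538\right) - 14576 = \left(-3409 + 15538\right) - 14576 = 12129 - 14576 = -2447$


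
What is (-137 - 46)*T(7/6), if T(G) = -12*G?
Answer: 2562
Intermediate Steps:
(-137 - 46)*T(7/6) = (-137 - 46)*(-84/6) = -(-2196)*7*(⅙) = -(-2196)*7/6 = -183*(-14) = 2562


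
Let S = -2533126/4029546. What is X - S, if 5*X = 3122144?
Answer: 6290417766127/10073865 ≈ 6.2443e+5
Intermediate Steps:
X = 3122144/5 (X = (⅕)*3122144 = 3122144/5 ≈ 6.2443e+5)
S = -1266563/2014773 (S = -2533126*1/4029546 = -1266563/2014773 ≈ -0.62864)
X - S = 3122144/5 - 1*(-1266563/2014773) = 3122144/5 + 1266563/2014773 = 6290417766127/10073865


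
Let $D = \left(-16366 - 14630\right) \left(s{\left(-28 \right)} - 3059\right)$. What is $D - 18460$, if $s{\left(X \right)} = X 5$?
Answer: $99137744$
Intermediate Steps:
$s{\left(X \right)} = 5 X$
$D = 99156204$ ($D = \left(-16366 - 14630\right) \left(5 \left(-28\right) - 3059\right) = - 30996 \left(-140 - 3059\right) = \left(-30996\right) \left(-3199\right) = 99156204$)
$D - 18460 = 99156204 - 18460 = 99137744$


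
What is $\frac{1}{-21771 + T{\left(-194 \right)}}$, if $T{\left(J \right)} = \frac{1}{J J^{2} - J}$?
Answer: $- \frac{7301190}{158954207491} \approx -4.5933 \cdot 10^{-5}$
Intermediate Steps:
$T{\left(J \right)} = \frac{1}{J^{3} - J}$
$\frac{1}{-21771 + T{\left(-194 \right)}} = \frac{1}{-21771 + \frac{1}{\left(-194\right)^{3} - -194}} = \frac{1}{-21771 + \frac{1}{-7301384 + 194}} = \frac{1}{-21771 + \frac{1}{-7301190}} = \frac{1}{-21771 - \frac{1}{7301190}} = \frac{1}{- \frac{158954207491}{7301190}} = - \frac{7301190}{158954207491}$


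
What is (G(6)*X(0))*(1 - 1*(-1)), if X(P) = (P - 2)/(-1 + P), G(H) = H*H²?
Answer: 864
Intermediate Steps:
G(H) = H³
X(P) = (-2 + P)/(-1 + P)
(G(6)*X(0))*(1 - 1*(-1)) = (6³*((-2 + 0)/(-1 + 0)))*(1 - 1*(-1)) = (216*(-2/(-1)))*(1 + 1) = (216*(-1*(-2)))*2 = (216*2)*2 = 432*2 = 864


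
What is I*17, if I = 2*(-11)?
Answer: -374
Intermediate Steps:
I = -22
I*17 = -22*17 = -374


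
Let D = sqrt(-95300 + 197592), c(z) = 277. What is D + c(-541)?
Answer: 277 + 2*sqrt(25573) ≈ 596.83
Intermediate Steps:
D = 2*sqrt(25573) (D = sqrt(102292) = 2*sqrt(25573) ≈ 319.83)
D + c(-541) = 2*sqrt(25573) + 277 = 277 + 2*sqrt(25573)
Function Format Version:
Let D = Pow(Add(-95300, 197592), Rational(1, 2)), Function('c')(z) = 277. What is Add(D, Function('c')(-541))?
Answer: Add(277, Mul(2, Pow(25573, Rational(1, 2)))) ≈ 596.83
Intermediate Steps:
D = Mul(2, Pow(25573, Rational(1, 2))) (D = Pow(102292, Rational(1, 2)) = Mul(2, Pow(25573, Rational(1, 2))) ≈ 319.83)
Add(D, Function('c')(-541)) = Add(Mul(2, Pow(25573, Rational(1, 2))), 277) = Add(277, Mul(2, Pow(25573, Rational(1, 2))))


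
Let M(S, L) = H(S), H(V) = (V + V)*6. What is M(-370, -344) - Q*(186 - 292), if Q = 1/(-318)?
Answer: -13321/3 ≈ -4440.3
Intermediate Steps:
H(V) = 12*V (H(V) = (2*V)*6 = 12*V)
M(S, L) = 12*S
Q = -1/318 ≈ -0.0031447
M(-370, -344) - Q*(186 - 292) = 12*(-370) - (-1)*(186 - 292)/318 = -4440 - (-1)*(-106)/318 = -4440 - 1*⅓ = -4440 - ⅓ = -13321/3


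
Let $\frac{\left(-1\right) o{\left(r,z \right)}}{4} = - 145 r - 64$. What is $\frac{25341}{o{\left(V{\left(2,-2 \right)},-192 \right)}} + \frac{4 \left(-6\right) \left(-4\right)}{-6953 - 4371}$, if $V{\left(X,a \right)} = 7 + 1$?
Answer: $\frac{23874289}{4620192} \approx 5.1674$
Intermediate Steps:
$V{\left(X,a \right)} = 8$
$o{\left(r,z \right)} = 256 + 580 r$ ($o{\left(r,z \right)} = - 4 \left(- 145 r - 64\right) = - 4 \left(-64 - 145 r\right) = 256 + 580 r$)
$\frac{25341}{o{\left(V{\left(2,-2 \right)},-192 \right)}} + \frac{4 \left(-6\right) \left(-4\right)}{-6953 - 4371} = \frac{25341}{256 + 580 \cdot 8} + \frac{4 \left(-6\right) \left(-4\right)}{-6953 - 4371} = \frac{25341}{256 + 4640} + \frac{\left(-24\right) \left(-4\right)}{-11324} = \frac{25341}{4896} + 96 \left(- \frac{1}{11324}\right) = 25341 \cdot \frac{1}{4896} - \frac{24}{2831} = \frac{8447}{1632} - \frac{24}{2831} = \frac{23874289}{4620192}$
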